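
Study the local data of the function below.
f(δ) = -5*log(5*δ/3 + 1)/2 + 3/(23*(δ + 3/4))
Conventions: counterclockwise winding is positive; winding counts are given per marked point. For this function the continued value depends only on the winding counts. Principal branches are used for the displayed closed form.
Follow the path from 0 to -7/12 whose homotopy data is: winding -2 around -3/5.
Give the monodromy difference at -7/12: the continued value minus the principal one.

Continued minus principal equals (10)*pi*i.

The rational part is single-valued and drops out of the difference; each branch term changes only by its own monodromy.
(-5/2)*log(1 - δ/(-3/5)): each positive loop around -3/5 adds 2*pi*i to the log, so winding -2 contributes (-5/2)*(-2)*2*pi*i = (10)*pi*i.
Summing the contributions at δ = -7/12 gives (10)*pi*i.


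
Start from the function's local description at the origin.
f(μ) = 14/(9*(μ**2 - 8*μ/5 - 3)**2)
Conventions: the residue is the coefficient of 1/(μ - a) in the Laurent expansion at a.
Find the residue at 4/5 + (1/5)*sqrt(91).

The factor μ**2 - 8*μ/5 - 3 splits as (μ - a)(μ - a') with a = 4/5 + (1/5)*sqrt(91), a' = 4/5 - (1/5)*sqrt(91). At the order-2 pole a set g(μ) = (μ - a)^2*f(μ) = [14/9] / (μ - a')^2.
Order-2 pole: residue = g'(a); g'(4/5 + (1/5)*sqrt(91)) = -(125/21294)*sqrt(91), so the residue is -(125/21294)*sqrt(91).

The residue is -(125/21294)*sqrt(91).


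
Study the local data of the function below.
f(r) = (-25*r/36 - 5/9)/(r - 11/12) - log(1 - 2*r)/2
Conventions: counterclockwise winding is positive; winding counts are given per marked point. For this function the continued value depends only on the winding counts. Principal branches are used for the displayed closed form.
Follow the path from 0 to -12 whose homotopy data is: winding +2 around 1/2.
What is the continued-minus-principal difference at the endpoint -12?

Continued minus principal equals -(2)*pi*i.

The rational part is single-valued and drops out of the difference; each branch term changes only by its own monodromy.
(-1/2)*log(1 - r/(1/2)): each positive loop around 1/2 adds 2*pi*i to the log, so winding +2 contributes (-1/2)*(2)*2*pi*i = -(2)*pi*i.
Summing the contributions at r = -12 gives -(2)*pi*i.


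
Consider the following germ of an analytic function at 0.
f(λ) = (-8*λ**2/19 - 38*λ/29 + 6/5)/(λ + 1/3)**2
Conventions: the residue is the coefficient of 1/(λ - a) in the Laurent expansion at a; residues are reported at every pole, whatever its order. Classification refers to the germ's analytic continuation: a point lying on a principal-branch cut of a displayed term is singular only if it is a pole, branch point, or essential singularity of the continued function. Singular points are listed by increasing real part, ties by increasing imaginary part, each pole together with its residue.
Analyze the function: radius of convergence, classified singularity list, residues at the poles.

Denominator factor (λ + 1/3)^2: pole of order 2 at -1/3, modulus 1/3.
The radius of convergence is the smallest modulus among the singular points: 1/3.
At the order-2 pole -1/3 set g(λ) = (λ - (-1/3))^2*f(λ) = -8*λ**2/19 - 38*λ/29 + 6/5.
Order-2 pole: residue = g'(a); g'(-1/3) = -1702/1653, so the residue is -1702/1653.

Radius of convergence at 0: 1/3.
At -1/3: a pole of order 2; residue -1702/1653.


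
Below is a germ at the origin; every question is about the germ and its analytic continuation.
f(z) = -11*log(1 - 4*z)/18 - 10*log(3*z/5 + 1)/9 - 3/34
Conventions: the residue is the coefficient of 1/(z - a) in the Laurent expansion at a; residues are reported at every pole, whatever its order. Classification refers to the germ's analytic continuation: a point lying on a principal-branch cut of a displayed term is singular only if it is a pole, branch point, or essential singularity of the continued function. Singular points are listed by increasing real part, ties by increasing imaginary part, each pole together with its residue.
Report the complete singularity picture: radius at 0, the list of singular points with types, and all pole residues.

Branch term (-10/9)*log(1 - z/(-5/3)): its argument vanishes at z = -5/3, a logarithmic branch point, modulus 5/3.
Branch term (-11/18)*log(1 - z/(1/4)): its argument vanishes at z = 1/4, a logarithmic branch point, modulus 1/4.
The radius of convergence is the smallest modulus among the singular points: 1/4.
List the singular points by increasing real part (a conjugate pair: the negative imaginary part first).

Radius of convergence at 0: 1/4.
At -5/3: a logarithmic branch point.
At 1/4: a logarithmic branch point.


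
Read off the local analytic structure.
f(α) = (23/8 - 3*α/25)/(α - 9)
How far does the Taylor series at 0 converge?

Denominator factor (α - 9): pole of order 1 at 9, modulus 9.
The radius of convergence is the smallest modulus among the singular points: 9.

The radius of convergence is 9.


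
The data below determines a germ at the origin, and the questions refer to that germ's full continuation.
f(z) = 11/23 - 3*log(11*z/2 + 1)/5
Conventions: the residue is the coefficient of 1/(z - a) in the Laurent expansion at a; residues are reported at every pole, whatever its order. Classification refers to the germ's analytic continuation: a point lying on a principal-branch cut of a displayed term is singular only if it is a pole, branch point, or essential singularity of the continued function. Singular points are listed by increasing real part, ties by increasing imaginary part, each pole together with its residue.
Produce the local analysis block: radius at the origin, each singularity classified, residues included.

Branch term (-3/5)*log(1 - z/(-2/11)): its argument vanishes at z = -2/11, a logarithmic branch point, modulus 2/11.
The radius of convergence is the smallest modulus among the singular points: 2/11.

Radius of convergence at 0: 2/11.
At -2/11: a logarithmic branch point.


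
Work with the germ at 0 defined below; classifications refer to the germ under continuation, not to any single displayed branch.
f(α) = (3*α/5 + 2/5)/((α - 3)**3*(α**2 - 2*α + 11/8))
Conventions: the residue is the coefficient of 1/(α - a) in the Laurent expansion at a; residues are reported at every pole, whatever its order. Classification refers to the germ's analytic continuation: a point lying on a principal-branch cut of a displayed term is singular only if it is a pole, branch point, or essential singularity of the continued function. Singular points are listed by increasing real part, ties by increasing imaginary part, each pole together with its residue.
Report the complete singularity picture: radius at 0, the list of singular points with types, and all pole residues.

Denominator factor (α**2 - 2*α + 11/8): discriminant -3/2, complex-conjugate roots (1) + ((1/4)*sqrt(6))*i and (1) - ((1/4)*sqrt(6))*i; poles of order 1, moduli (1/4)*sqrt(22) and (1/4)*sqrt(22).
Denominator factor (α - 3)^3: pole of order 3 at 3, modulus 3.
The radius of convergence is the smallest modulus among the singular points: (1/4)*sqrt(22).
The factor α**2 - 2*α + 11/8 splits as (α - a)(α - a') with a = (1) - ((1/4)*sqrt(6))*i, a' = (1) + ((1/4)*sqrt(6))*i. At the order-1 pole a set g(α) = (α - a)*f(α) = [(3*α/5 + 2/5)/(α - 3)**3] / (α - a').
Simple pole: residue = g(a) at a = (1) - ((1/4)*sqrt(6))*i, which is (-19296/214375) - ((8024/643125)*sqrt(6))*i.
The factor α**2 - 2*α + 11/8 splits as (α - a)(α - a') with a = (1) + ((1/4)*sqrt(6))*i, a' = (1) - ((1/4)*sqrt(6))*i. At the order-1 pole a set g(α) = (α - a)*f(α) = [(3*α/5 + 2/5)/(α - 3)**3] / (α - a').
Simple pole: residue = g(a) at a = (1) + ((1/4)*sqrt(6))*i, which is (-19296/214375) + ((8024/643125)*sqrt(6))*i.
At the order-3 pole 3 set g(α) = (α - (3))^3*f(α) = (3*α/5 + 2/5)/(α**2 - 2*α + 11/8).
Order-3 pole: residue = g''(a)/2; g''(3) = 77184/214375, so the residue is 38592/214375.
List the singular points by increasing real part (a conjugate pair: the negative imaginary part first).

Radius of convergence at 0: (1/4)*sqrt(22).
At (1) - ((1/4)*sqrt(6))*i: a pole of order 1; residue (-19296/214375) - ((8024/643125)*sqrt(6))*i.
At (1) + ((1/4)*sqrt(6))*i: a pole of order 1; residue (-19296/214375) + ((8024/643125)*sqrt(6))*i.
At 3: a pole of order 3; residue 38592/214375.


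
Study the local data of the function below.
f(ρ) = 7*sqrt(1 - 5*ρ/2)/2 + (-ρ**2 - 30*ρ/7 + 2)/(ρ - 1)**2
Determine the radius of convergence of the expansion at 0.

The radius of convergence is 2/5.

Denominator factor (ρ - 1)^2: pole of order 2 at 1, modulus 1.
Branch term (7/2)*sqrt(1 - ρ/(2/5)): its argument vanishes at ρ = 2/5, a square-root branch point, modulus 2/5.
The radius of convergence is the smallest modulus among the singular points: 2/5.


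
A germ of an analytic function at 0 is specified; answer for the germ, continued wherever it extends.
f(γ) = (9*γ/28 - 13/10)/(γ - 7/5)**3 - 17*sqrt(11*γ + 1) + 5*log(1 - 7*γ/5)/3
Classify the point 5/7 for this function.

The point is a logarithmic branch point.

The term (5/3)*log(1 - γ/(5/7)) has argument 1 - 5/7/(5/7) = 0 at 5/7: a logarithmic (infinitely-sheeted) branch point; the remaining terms are analytic or single-valued there.


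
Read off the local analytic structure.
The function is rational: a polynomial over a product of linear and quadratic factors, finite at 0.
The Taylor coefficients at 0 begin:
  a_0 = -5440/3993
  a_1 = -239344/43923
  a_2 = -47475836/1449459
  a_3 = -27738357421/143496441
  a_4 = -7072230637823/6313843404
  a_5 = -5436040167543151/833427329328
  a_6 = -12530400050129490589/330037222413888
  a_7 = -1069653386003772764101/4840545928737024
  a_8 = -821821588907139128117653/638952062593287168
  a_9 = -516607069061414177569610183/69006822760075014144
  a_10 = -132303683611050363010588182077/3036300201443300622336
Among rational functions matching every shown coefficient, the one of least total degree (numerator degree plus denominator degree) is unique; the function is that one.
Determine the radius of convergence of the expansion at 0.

No rational of total degree below 9 reproduces all 11 coefficients; solving the [1/8] Pade equations on them gives f(γ) = (-14*γ/15 - 17/12)/((γ**2 - 5*γ/2 + 2/5)*(γ**2 + 4*γ/3 + 11/8)**3), whose expansion matches every shown term.
Denominator factor (γ**2 - 5*γ/2 + 2/5): discriminant 93/20, real irrational roots 5/4 + (1/20)*sqrt(465) and 5/4 - (1/20)*sqrt(465); poles of order 1, moduli 5/4 + (1/20)*sqrt(465) and 5/4 - (1/20)*sqrt(465).
Denominator factor (γ**2 + 4*γ/3 + 11/8)^3: discriminant -67/18, complex-conjugate roots (-2/3) + ((1/12)*sqrt(134))*i and (-2/3) - ((1/12)*sqrt(134))*i; poles of order 3, moduli (1/4)*sqrt(22) and (1/4)*sqrt(22).
The radius of convergence is the smallest modulus among the singular points: 5/4 - (1/20)*sqrt(465).

The radius of convergence is 5/4 - (1/20)*sqrt(465).


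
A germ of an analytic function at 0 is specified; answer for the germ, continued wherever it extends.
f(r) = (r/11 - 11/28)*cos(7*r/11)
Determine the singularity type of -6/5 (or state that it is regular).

There is no denominator, hence no pole anywhere.
The factor cos(7*r/11) is entire.
So the germ continues analytically to -6/5.

The point is a regular point.


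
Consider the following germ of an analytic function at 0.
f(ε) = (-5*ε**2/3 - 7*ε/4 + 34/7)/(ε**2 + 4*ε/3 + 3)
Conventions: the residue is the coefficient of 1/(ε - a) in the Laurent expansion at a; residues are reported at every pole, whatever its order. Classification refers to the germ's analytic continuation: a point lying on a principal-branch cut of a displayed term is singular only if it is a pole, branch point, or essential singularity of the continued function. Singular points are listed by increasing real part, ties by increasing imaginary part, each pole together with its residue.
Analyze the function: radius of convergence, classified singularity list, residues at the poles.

Denominator factor (ε**2 + 4*ε/3 + 3): discriminant -92/9, complex-conjugate roots (-2/3) + ((1/3)*sqrt(23))*i and (-2/3) - ((1/3)*sqrt(23))*i; poles of order 1, moduli sqrt(3) and sqrt(3).
The radius of convergence is the smallest modulus among the singular points: sqrt(3).
The factor ε**2 + 4*ε/3 + 3 splits as (ε - a)(ε - a') with a = (-2/3) - ((1/3)*sqrt(23))*i, a' = (-2/3) + ((1/3)*sqrt(23))*i. At the order-1 pole a set g(ε) = (ε - a)*f(ε) = [-5*ε**2/3 - 7*ε/4 + 34/7] / (ε - a').
Simple pole: residue = g(a) at a = (-2/3) - ((1/3)*sqrt(23))*i, which is (17/72) + ((3607/5796)*sqrt(23))*i.
The factor ε**2 + 4*ε/3 + 3 splits as (ε - a)(ε - a') with a = (-2/3) + ((1/3)*sqrt(23))*i, a' = (-2/3) - ((1/3)*sqrt(23))*i. At the order-1 pole a set g(ε) = (ε - a)*f(ε) = [-5*ε**2/3 - 7*ε/4 + 34/7] / (ε - a').
Simple pole: residue = g(a) at a = (-2/3) + ((1/3)*sqrt(23))*i, which is (17/72) - ((3607/5796)*sqrt(23))*i.
List the singular points by increasing real part (a conjugate pair: the negative imaginary part first).

Radius of convergence at 0: sqrt(3).
At (-2/3) - ((1/3)*sqrt(23))*i: a pole of order 1; residue (17/72) + ((3607/5796)*sqrt(23))*i.
At (-2/3) + ((1/3)*sqrt(23))*i: a pole of order 1; residue (17/72) - ((3607/5796)*sqrt(23))*i.


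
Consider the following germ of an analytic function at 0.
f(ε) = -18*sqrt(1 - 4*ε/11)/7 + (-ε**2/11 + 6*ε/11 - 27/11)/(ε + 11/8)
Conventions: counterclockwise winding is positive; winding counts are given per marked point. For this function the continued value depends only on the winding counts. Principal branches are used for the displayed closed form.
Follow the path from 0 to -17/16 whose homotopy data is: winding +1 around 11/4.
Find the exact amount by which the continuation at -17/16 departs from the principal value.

The rational part is single-valued and drops out of the difference; each branch term changes only by its own monodromy.
(-18/7)*sqrt(1 - ε/(11/4)): winding +1 is odd, the square root flips sign, contributing -2*(-18/7)*sqrt(1 - (-17/16)/(11/4)) = -2*(-18/7)*sqrt(61/44) = (18/77)*sqrt(671).
Summing the contributions at ε = -17/16 gives (18/77)*sqrt(671).

Continued minus principal equals (18/77)*sqrt(671).


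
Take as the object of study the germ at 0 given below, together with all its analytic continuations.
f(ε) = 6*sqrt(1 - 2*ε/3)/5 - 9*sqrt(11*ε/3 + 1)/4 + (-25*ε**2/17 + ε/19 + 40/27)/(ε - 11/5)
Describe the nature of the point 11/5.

The point is a pole of order 1.

The denominator factor ε - 11/5 vanishes at 11/5 and appears to the power 1; the numerator there equals -240716/43605, nonzero, and no other factor vanishes.
The branch terms are analytic at this point.
Hence a pole whose order is the multiplicity, 1.


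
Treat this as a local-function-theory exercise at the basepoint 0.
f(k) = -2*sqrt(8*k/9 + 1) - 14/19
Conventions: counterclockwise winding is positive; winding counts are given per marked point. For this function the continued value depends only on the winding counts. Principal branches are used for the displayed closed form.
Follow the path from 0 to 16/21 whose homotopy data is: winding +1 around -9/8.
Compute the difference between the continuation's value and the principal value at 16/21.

Continued minus principal equals (4/63)*sqrt(6657).

The rational part is single-valued and drops out of the difference; each branch term changes only by its own monodromy.
(-2)*sqrt(1 - k/(-9/8)): winding +1 is odd, the square root flips sign, contributing -2*(-2)*sqrt(1 - (16/21)/(-9/8)) = -2*(-2)*sqrt(317/189) = (4/63)*sqrt(6657).
Summing the contributions at k = 16/21 gives (4/63)*sqrt(6657).


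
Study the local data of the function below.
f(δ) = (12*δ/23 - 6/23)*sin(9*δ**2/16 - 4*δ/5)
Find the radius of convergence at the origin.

The factor sin(9*δ**2/16 - 4*δ/5) is entire and contributes no finite singular point.
The polynomial part has no poles.
No finite singular points: the Taylor series at 0 converges everywhere.

The radius of convergence is infinite.


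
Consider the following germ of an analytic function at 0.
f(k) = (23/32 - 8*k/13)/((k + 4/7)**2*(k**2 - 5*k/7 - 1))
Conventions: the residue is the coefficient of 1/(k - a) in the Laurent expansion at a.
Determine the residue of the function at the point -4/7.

At the order-2 pole -4/7 set g(k) = (k - (-4/7))^2*f(k) = (23/32 - 8*k/13)/(k**2 - 5*k/7 - 1).
Order-2 pole: residue = g'(a); g'(-4/7) = 165277/5408, so the residue is 165277/5408.

The residue is 165277/5408.


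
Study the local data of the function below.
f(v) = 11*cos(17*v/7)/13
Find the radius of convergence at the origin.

The factor cos(17*v/7) is entire and contributes no finite singular point.
The polynomial part has no poles.
No finite singular points: the Taylor series at 0 converges everywhere.

The radius of convergence is infinite.


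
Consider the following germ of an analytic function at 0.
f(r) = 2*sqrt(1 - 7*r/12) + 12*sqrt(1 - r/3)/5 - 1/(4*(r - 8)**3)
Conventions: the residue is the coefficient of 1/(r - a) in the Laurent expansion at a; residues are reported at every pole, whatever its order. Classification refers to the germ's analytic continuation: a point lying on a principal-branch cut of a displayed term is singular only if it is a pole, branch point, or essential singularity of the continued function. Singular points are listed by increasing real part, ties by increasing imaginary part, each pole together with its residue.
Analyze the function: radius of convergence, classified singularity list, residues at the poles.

Radius of convergence at 0: 12/7.
At 12/7: an algebraic (square-root) branch point.
At 3: an algebraic (square-root) branch point.
At 8: a pole of order 3; residue 0.

Denominator factor (r - 8)^3: pole of order 3 at 8, modulus 8.
Branch term (12/5)*sqrt(1 - r/(3)): its argument vanishes at r = 3, a square-root branch point, modulus 3.
Branch term (2)*sqrt(1 - r/(12/7)): its argument vanishes at r = 12/7, a square-root branch point, modulus 12/7.
The radius of convergence is the smallest modulus among the singular points: 12/7.
The branch terms are analytic at 8 and contribute nothing to the residue; only the rational part matters.
At the order-3 pole 8 set g(r) = (r - (8))^3*(rational part) = -1/4.
Order-3 pole: residue = g''(a)/2; g''(8) = 0, so the residue is 0.
List the singular points by increasing real part (a conjugate pair: the negative imaginary part first).


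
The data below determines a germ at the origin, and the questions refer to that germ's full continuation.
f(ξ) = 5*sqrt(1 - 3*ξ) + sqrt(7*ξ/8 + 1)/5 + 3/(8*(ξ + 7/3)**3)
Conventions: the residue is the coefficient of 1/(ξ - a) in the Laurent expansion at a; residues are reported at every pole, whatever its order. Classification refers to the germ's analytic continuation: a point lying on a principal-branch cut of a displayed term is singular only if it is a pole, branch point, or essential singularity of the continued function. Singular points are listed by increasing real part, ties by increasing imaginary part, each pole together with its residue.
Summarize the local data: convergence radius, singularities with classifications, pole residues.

Denominator factor (ξ + 7/3)^3: pole of order 3 at -7/3, modulus 7/3.
Branch term (5)*sqrt(1 - ξ/(1/3)): its argument vanishes at ξ = 1/3, a square-root branch point, modulus 1/3.
Branch term (1/5)*sqrt(1 - ξ/(-8/7)): its argument vanishes at ξ = -8/7, a square-root branch point, modulus 8/7.
The radius of convergence is the smallest modulus among the singular points: 1/3.
The branch terms are analytic at -7/3 and contribute nothing to the residue; only the rational part matters.
At the order-3 pole -7/3 set g(ξ) = (ξ - (-7/3))^3*(rational part) = 3/8.
Order-3 pole: residue = g''(a)/2; g''(-7/3) = 0, so the residue is 0.
List the singular points by increasing real part (a conjugate pair: the negative imaginary part first).

Radius of convergence at 0: 1/3.
At -7/3: a pole of order 3; residue 0.
At -8/7: an algebraic (square-root) branch point.
At 1/3: an algebraic (square-root) branch point.


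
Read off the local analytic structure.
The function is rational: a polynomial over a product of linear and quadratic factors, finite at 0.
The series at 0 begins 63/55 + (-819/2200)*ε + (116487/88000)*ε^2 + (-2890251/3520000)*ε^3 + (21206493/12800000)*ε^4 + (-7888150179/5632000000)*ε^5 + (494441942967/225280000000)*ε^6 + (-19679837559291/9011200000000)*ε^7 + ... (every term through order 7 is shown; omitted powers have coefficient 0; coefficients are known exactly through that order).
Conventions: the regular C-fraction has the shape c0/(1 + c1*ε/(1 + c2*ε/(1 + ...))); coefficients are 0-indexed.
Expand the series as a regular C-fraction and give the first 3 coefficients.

The regular C-fraction coefficients are [63/55, 13/40, 42/13].

Taylor coefficients (read off): a_0 = 63/55, a_1 = -819/2200, a_2 = 116487/88000.
c0 = a_0 = 63/55. Peel one level at a time: if S = 1 + c*ε/S' with S'(0) = 1, then c is the ε-coefficient of S and S' = c*ε/(S - 1).
S_1 = c0/f = 1 + (13/40)*ε + (-21/20)*ε^2 + ...; c1 = 13/40.
S_2 = c1*ε/(S_1 - 1) = 1 + (42/13)*ε + ...; c2 = 42/13.


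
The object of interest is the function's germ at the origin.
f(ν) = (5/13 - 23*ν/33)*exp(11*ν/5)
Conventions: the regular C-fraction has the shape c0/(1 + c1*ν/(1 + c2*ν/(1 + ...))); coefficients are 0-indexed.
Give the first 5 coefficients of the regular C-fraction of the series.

Taylor coefficients (expand at 0): a_0 = 5/13, a_1 = 64/429, a_2 = -47/78, a_3 = -979/975, a_4 = -100793/117000.
c0 = a_0 = 5/13. Peel one level at a time: if S = 1 + c*ν/S' with S'(0) = 1, then c is the ν-coefficient of S and S' = c*ν/(S - 1).
S_1 = c0/f = 1 + (-64/165)*ν + (93497/54450)*ν^2 + ...; c1 = -64/165.
S_2 = c1*ν/(S_1 - 1) = 1 + (93497/21120)*ν + (9439089/409600)*ν^2 + ...; c2 = 93497/21120.
S_3 = c2*ν/(S_2 - 1) = 1 + (-311489937/59838080)*ν + (-1200351564907/874168900900)*ν^2 + ...; c3 = -311489937/59838080.
S_4 = c3*ν/(S_3 - 1) = 1 + (-28858940704/109404112095)*ν + ...; c4 = -28858940704/109404112095.

The regular C-fraction coefficients are [5/13, -64/165, 93497/21120, -311489937/59838080, -28858940704/109404112095].


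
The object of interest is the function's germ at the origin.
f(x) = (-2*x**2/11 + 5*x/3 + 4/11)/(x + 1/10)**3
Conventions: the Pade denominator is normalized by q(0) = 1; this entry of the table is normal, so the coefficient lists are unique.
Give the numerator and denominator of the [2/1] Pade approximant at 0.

The Pade approximant has numerator coefficients [4000/11, -3005000/847, 177326500/7623]; denominator coefficients [1, 7235/462].

Taylor coefficients needed (expand at 0): a_0 = 4000/11, a_1 = -305000/33, a_2 = 168000, a_3 = -28940000/11.
Write the denominator as Q(x) = 1 + q1*x. Requiring Q*f - P = O(x^4) with deg P <= 2 kills the coefficients of x^3..x^3 in Q*f:
  x^3: a_3 + q1*a_2 = 0, i.e. -28940000/11 + (168000)*q1 = 0.
Solving this linear system: q1 = 7235/462.
The numerator is Q*f truncated at degree 2: P0 = a_0 = 4000/11; P1 = a_1 + q1*a_0 = -3005000/847; P2 = a_2 + q1*a_1 = 177326500/7623.


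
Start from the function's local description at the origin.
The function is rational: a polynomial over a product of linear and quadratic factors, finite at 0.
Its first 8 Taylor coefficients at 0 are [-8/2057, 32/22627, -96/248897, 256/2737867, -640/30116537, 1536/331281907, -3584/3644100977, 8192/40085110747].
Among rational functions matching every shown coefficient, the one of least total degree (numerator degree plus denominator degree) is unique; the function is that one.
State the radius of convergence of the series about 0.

The radius of convergence is 11/2.

No rational of total degree below 2 reproduces all 8 coefficients; solving the [0/2] Pade equations on them gives f(d) = -2/(17*(d + 11/2)**2), whose expansion matches every shown term.
Denominator factor (d + 11/2)^2: pole of order 2 at -11/2, modulus 11/2.
The radius of convergence is the smallest modulus among the singular points: 11/2.


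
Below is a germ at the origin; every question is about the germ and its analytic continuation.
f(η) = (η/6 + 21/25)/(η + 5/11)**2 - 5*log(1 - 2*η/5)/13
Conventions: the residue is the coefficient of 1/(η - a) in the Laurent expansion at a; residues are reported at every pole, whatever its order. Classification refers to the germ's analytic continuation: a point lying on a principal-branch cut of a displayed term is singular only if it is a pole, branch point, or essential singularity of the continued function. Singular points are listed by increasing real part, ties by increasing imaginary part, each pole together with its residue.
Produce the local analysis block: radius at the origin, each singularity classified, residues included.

Radius of convergence at 0: 5/11.
At -5/11: a pole of order 2; residue 1/6.
At 5/2: a logarithmic branch point.

Denominator factor (η + 5/11)^2: pole of order 2 at -5/11, modulus 5/11.
Branch term (-5/13)*log(1 - η/(5/2)): its argument vanishes at η = 5/2, a logarithmic branch point, modulus 5/2.
The radius of convergence is the smallest modulus among the singular points: 5/11.
The branch term is analytic at -5/11 and contributes nothing to the residue; only the rational part matters.
At the order-2 pole -5/11 set g(η) = (η - (-5/11))^2*(rational part) = η/6 + 21/25.
Order-2 pole: residue = g'(a); g'(-5/11) = 1/6, so the residue is 1/6.
List the singular points by increasing real part (a conjugate pair: the negative imaginary part first).


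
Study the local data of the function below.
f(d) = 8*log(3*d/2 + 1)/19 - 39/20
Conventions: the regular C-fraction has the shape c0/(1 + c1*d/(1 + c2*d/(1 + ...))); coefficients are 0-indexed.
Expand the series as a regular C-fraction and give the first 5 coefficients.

The regular C-fraction coefficients are [-39/20, 80/247, 421/988, 741/1684, 261/842].

Taylor coefficients (expand at 0): a_0 = -39/20, a_1 = 12/19, a_2 = -9/19, a_3 = 9/19, a_4 = -81/152.
c0 = a_0 = -39/20. Peel one level at a time: if S = 1 + c*d/S' with S'(0) = 1, then c is the d-coefficient of S and S' = c*d/(S - 1).
S_1 = c0/f = 1 + (80/247)*d + (-8420/61009)*d^2 + ...; c1 = 80/247.
S_2 = c1*d/(S_1 - 1) = 1 + (421/988)*d + (-3/16)*d^2 + ...; c2 = 421/988.
S_3 = c2*d/(S_2 - 1) = 1 + (741/1684)*d + (-193401/1417928)*d^2 + ...; c3 = 741/1684.
S_4 = c3*d/(S_3 - 1) = 1 + (261/842)*d + ...; c4 = 261/842.


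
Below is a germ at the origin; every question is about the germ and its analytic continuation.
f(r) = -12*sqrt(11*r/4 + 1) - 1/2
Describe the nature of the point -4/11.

The term (-12)*sqrt(1 - r/(-4/11)) has argument 1 - -4/11/(-4/11) = 0 at -4/11: a square-root (algebraic, two-sheeted) branch point; the remaining terms are analytic or single-valued there.

The point is an algebraic (square-root) branch point.


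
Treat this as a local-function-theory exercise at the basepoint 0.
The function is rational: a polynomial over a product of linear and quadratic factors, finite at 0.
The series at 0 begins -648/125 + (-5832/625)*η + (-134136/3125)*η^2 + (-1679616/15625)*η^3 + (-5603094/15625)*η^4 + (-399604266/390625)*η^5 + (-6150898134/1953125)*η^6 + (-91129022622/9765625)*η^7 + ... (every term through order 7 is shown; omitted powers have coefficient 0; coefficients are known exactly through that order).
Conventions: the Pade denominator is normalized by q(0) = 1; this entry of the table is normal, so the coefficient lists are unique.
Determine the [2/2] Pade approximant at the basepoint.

Taylor coefficients needed (read off): a_0 = -648/125, a_1 = -5832/625, a_2 = -134136/3125, a_3 = -1679616/15625, a_4 = -5603094/15625.
Write the denominator as Q(η) = 1 + q1*η + q2*η^2. Requiring Q*f - P = O(η^5) with deg P <= 2 kills the coefficients of η^3..η^4 in Q*f:
  η^3: a_3 + q1*a_2 + q2*a_1 = 0, i.e. -1679616/15625 + (-134136/3125)*q1 + (-5832/625)*q2 = 0.
  η^4: a_4 + q1*a_3 + q2*a_2 = 0, i.e. -5603094/15625 + (-1679616/15625)*q1 + (-134136/3125)*q2 = 0.
Solving this linear system: q1 = -7281/4820, q2 = -110169/24100.
The numerator is Q*f truncated at degree 2: P0 = a_0 = -648/125; P1 = a_1 + q1*a_0 = -45198/30125; P2 = a_2 + q1*a_1 + q2*a_0 = -154548/30125.

The Pade approximant has numerator coefficients [-648/125, -45198/30125, -154548/30125]; denominator coefficients [1, -7281/4820, -110169/24100].


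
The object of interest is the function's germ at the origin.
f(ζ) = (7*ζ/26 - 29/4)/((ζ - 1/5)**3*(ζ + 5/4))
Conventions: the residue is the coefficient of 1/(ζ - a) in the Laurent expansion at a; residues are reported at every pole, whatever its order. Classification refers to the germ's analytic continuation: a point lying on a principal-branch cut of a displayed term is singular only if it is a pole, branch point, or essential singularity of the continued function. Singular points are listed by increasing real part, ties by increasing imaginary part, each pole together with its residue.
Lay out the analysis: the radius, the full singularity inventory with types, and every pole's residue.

Denominator factor (ζ - 1/5)^3: pole of order 3 at 1/5, modulus 1/5.
Denominator factor (ζ + 5/4): pole of order 1 at -5/4, modulus 5/4.
The radius of convergence is the smallest modulus among the singular points: 1/5.
At the order-1 pole -5/4 set g(ζ) = (ζ - (-5/4))*f(ζ) = (7*ζ/26 - 29/4)/(ζ - 1/5)**3.
Simple pole: residue = g(a) at a = -5/4, which is 789000/317057.
At the order-3 pole 1/5 set g(ζ) = (ζ - (1/5))^3*f(ζ) = (7*ζ/26 - 29/4)/(ζ + 5/4).
Order-3 pole: residue = g''(a)/2; g''(1/5) = -1578000/317057, so the residue is -789000/317057.
List the singular points by increasing real part (a conjugate pair: the negative imaginary part first).

Radius of convergence at 0: 1/5.
At -5/4: a pole of order 1; residue 789000/317057.
At 1/5: a pole of order 3; residue -789000/317057.


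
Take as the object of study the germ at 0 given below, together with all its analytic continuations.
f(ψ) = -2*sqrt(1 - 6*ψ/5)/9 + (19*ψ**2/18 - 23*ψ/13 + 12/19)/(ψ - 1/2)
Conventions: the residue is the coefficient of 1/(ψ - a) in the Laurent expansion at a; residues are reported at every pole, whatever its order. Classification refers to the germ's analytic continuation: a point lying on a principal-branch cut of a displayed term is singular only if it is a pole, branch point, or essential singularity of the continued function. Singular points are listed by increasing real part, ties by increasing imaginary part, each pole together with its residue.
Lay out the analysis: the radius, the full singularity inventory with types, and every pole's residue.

Radius of convergence at 0: 1/2.
At 1/2: a pole of order 1; residue 193/17784.
At 5/6: an algebraic (square-root) branch point.

Denominator factor (ψ - 1/2): pole of order 1 at 1/2, modulus 1/2.
Branch term (-2/9)*sqrt(1 - ψ/(5/6)): its argument vanishes at ψ = 5/6, a square-root branch point, modulus 5/6.
The radius of convergence is the smallest modulus among the singular points: 1/2.
The branch term is analytic at 1/2 and contributes nothing to the residue; only the rational part matters.
At the order-1 pole 1/2 set g(ψ) = (ψ - (1/2))*(rational part) = 19*ψ**2/18 - 23*ψ/13 + 12/19.
Simple pole: residue = g(a) at a = 1/2, which is 193/17784.
List the singular points by increasing real part (a conjugate pair: the negative imaginary part first).


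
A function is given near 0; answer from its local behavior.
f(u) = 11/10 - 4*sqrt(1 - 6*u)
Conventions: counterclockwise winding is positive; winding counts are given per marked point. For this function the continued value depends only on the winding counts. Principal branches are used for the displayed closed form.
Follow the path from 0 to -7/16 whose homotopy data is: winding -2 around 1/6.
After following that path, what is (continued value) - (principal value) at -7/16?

Continued minus principal equals 0.

The rational part is single-valued and drops out of the difference; each branch term changes only by its own monodromy.
(-4)*sqrt(1 - u/(1/6)): winding -2 is even, the square root returns to the same sheet, contribution 0.
Summing the contributions at u = -7/16 gives 0.


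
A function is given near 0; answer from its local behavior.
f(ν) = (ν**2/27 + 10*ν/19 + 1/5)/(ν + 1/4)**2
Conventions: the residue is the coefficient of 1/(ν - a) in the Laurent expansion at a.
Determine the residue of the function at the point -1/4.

At the order-2 pole -1/4 set g(ν) = (ν - (-1/4))^2*f(ν) = ν**2/27 + 10*ν/19 + 1/5.
Order-2 pole: residue = g'(a); g'(-1/4) = 521/1026, so the residue is 521/1026.

The residue is 521/1026.


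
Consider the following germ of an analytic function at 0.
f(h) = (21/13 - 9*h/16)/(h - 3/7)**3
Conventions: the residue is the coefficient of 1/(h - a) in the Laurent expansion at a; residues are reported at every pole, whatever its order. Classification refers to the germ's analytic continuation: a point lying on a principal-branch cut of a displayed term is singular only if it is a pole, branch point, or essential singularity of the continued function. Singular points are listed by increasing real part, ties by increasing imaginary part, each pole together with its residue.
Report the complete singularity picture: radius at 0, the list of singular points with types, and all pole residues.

Denominator factor (h - 3/7)^3: pole of order 3 at 3/7, modulus 3/7.
The radius of convergence is the smallest modulus among the singular points: 3/7.
At the order-3 pole 3/7 set g(h) = (h - (3/7))^3*f(h) = 21/13 - 9*h/16.
Order-3 pole: residue = g''(a)/2; g''(3/7) = 0, so the residue is 0.

Radius of convergence at 0: 3/7.
At 3/7: a pole of order 3; residue 0.


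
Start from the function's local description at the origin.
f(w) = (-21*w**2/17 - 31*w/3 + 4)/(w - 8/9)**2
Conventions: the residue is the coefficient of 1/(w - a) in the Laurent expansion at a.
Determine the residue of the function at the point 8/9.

At the order-2 pole 8/9 set g(w) = (w - (8/9))^2*f(w) = -21*w**2/17 - 31*w/3 + 4.
Order-2 pole: residue = g'(a); g'(8/9) = -213/17, so the residue is -213/17.

The residue is -213/17.


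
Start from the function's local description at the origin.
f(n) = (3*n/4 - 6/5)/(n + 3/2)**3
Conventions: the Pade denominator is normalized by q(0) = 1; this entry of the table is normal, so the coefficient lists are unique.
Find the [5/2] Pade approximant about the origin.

The Pade approximant has numerator coefficients [-16/45, 59582/154359, -238328/1389231, 476656/6946155, -476656/20838465, 953312/187546185]; denominator coefficients [1, 26402/17151, 93652/154359].

Taylor coefficients needed (expand at 0): a_0 = -16/45, a_1 = 14/15, a_2 = -188/135, a_3 = 400/243, a_4 = -416/243, a_5 = 5984/3645, a_6 = -48832/32805, a_7 = 42496/32805.
Write the denominator as Q(n) = 1 + q1*n + q2*n^2. Requiring Q*f - P = O(n^8) with deg P <= 5 kills the coefficients of n^6..n^7 in Q*f:
  n^6: a_6 + q1*a_5 + q2*a_4 = 0, i.e. -48832/32805 + (5984/3645)*q1 + (-416/243)*q2 = 0.
  n^7: a_7 + q1*a_6 + q2*a_5 = 0, i.e. 42496/32805 + (-48832/32805)*q1 + (5984/3645)*q2 = 0.
Solving this linear system: q1 = 26402/17151, q2 = 93652/154359.
The numerator is Q*f truncated at degree 5: P0 = a_0 = -16/45; P1 = a_1 + q1*a_0 = 59582/154359; P2 = a_2 + q1*a_1 + q2*a_0 = -238328/1389231; P3 = a_3 + q1*a_2 + q2*a_1 = 476656/6946155; P4 = a_4 + q1*a_3 + q2*a_2 = -476656/20838465; P5 = a_5 + q1*a_4 + q2*a_3 = 953312/187546185.


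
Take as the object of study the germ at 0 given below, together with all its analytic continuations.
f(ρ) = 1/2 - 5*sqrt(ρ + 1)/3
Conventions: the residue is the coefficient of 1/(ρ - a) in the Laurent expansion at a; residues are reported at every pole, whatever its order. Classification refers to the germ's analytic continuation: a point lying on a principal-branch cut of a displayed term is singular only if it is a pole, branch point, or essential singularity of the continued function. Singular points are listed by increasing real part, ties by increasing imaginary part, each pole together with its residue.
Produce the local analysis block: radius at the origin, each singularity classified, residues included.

Branch term (-5/3)*sqrt(1 - ρ/(-1)): its argument vanishes at ρ = -1, a square-root branch point, modulus 1.
The radius of convergence is the smallest modulus among the singular points: 1.

Radius of convergence at 0: 1.
At -1: an algebraic (square-root) branch point.


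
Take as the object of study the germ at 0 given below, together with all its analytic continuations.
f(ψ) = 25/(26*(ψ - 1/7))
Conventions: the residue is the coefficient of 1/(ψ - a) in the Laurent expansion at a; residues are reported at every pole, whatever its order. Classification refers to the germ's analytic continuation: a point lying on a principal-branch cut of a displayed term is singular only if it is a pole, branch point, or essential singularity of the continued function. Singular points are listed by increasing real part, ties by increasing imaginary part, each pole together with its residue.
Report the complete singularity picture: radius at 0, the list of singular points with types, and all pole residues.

Radius of convergence at 0: 1/7.
At 1/7: a pole of order 1; residue 25/26.

Denominator factor (ψ - 1/7): pole of order 1 at 1/7, modulus 1/7.
The radius of convergence is the smallest modulus among the singular points: 1/7.
At the order-1 pole 1/7 set g(ψ) = (ψ - (1/7))*f(ψ) = 25/26.
Simple pole: residue = g(a) at a = 1/7, which is 25/26.


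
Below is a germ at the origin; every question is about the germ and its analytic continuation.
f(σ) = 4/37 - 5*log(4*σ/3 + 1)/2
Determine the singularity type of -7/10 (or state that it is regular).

The point is a regular point.

There is no denominator, hence no pole anywhere.
Branch term log(1 - σ/(-3/4)): argument at -7/10 is 1/15, nonzero, so -7/10 is not its branch point (a point on a principal cut is still regular for the continued germ).
So the germ continues analytically to -7/10.


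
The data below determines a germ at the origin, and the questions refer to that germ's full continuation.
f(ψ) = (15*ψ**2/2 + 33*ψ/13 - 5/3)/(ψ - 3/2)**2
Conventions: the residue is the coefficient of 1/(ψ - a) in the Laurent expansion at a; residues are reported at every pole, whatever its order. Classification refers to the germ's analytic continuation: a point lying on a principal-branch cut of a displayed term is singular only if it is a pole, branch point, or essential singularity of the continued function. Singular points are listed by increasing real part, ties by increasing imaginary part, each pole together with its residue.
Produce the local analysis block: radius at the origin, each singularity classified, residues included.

Radius of convergence at 0: 3/2.
At 3/2: a pole of order 2; residue 651/26.

Denominator factor (ψ - 3/2)^2: pole of order 2 at 3/2, modulus 3/2.
The radius of convergence is the smallest modulus among the singular points: 3/2.
At the order-2 pole 3/2 set g(ψ) = (ψ - (3/2))^2*f(ψ) = 15*ψ**2/2 + 33*ψ/13 - 5/3.
Order-2 pole: residue = g'(a); g'(3/2) = 651/26, so the residue is 651/26.


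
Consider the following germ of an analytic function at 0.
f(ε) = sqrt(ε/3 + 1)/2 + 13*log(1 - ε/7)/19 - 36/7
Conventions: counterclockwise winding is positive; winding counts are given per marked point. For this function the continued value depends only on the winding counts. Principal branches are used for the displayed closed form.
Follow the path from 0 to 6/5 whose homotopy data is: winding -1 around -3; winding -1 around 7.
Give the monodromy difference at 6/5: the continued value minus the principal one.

Continued minus principal equals (-(1/5)*sqrt(35)) - ((26/19)*pi)*i.

The rational part is single-valued and drops out of the difference; each branch term changes only by its own monodromy.
(1/2)*sqrt(1 - ε/(-3)): winding -1 is odd, the square root flips sign, contributing -2*(1/2)*sqrt(1 - (6/5)/(-3)) = -2*(1/2)*sqrt(7/5) = -(1/5)*sqrt(35).
(13/19)*log(1 - ε/(7)): each positive loop around 7 adds 2*pi*i to the log, so winding -1 contributes (13/19)*(-1)*2*pi*i = -(26/19)*pi*i.
Summing the contributions at ε = 6/5 gives (-(1/5)*sqrt(35)) - ((26/19)*pi)*i.
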